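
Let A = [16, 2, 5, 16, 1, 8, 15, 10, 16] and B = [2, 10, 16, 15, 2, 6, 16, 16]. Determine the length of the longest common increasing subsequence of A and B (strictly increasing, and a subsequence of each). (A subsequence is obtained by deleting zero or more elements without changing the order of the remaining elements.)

3

A longest common strictly increasing subsequence is 2, 10, 16 (length 3); it appears in order in both A and B, and no longer such subsequence exists.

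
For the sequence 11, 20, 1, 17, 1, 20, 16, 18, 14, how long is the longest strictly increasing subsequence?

3

Scanning left to right, the best length ending at each element is: 11→1, 20→2, 1→1, 17→2, 1→1, 20→3, 16→2, 18→3, 14→2.
So the longest increasing subsequence has length 3, e.g. 11, 17, 20.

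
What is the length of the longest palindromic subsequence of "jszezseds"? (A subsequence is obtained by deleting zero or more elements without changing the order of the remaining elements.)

One longest palindromic subsequence is seses (positions 2,4,6,7,9); it reads the same forward and backward, and the interval DP gives dp[1][9] = 5.

5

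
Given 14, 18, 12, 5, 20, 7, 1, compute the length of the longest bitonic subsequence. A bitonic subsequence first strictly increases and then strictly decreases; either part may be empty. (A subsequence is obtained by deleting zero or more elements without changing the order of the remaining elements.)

Let inc[i] be the LIS ending at i and dec[i] the longest strictly decreasing subsequence starting at i. inc = [1, 2, 1, 1, 3, 2, 1], dec = [4, 4, 3, 2, 3, 2, 1].
max_i inc[i]+dec[i]−1 = 5, with one witness 14, 18, 12, 7, 1.

5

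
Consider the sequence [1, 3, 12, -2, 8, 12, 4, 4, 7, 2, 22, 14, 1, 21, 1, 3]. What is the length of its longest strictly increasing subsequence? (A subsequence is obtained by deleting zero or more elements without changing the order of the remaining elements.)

One longest increasing subsequence is 1, 3, 8, 12, 14, 21 (positions 1,2,5,6,12,14), of length 6; no longer one exists.

6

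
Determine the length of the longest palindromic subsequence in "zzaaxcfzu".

4

One longest palindromic subsequence is zaaz (positions 2,3,4,8); it reads the same forward and backward, and the interval DP gives dp[1][9] = 4.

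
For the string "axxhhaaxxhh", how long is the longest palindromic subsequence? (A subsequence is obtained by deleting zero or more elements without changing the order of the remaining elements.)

One longest palindromic subsequence is hhxxhh (positions 4,5,8,9,10,11); it reads the same forward and backward, and the interval DP gives dp[1][11] = 6.

6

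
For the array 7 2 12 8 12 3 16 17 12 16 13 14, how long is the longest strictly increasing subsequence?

5

One longest increasing subsequence is 7, 8, 12, 16, 17 (positions 1,4,5,7,8), of length 5; no longer one exists.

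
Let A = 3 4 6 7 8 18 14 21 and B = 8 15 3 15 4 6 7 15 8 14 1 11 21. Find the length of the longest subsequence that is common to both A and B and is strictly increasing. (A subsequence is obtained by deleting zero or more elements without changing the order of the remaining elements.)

For each value that appears in both, track the longest common increasing run ending there.
The best achievable length is 7; one witness is 3, 4, 6, 7, 8, 14, 21 (A-positions 1,2,3,4,5,7,8, B-positions 3,5,6,7,9,10,13).

7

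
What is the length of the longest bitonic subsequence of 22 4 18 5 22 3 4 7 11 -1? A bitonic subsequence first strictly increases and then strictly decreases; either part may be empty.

5

One longest bitonic subsequence is 22, 18, 5, 4, -1 (positions 1,3,4,7,10): it rises to 22 then falls. Length 5 is optimal.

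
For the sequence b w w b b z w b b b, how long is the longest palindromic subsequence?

7

One longest palindromic subsequence is bbbwbbb (positions 1,4,5,7,8,9,10); it reads the same forward and backward, and the interval DP gives dp[1][10] = 7.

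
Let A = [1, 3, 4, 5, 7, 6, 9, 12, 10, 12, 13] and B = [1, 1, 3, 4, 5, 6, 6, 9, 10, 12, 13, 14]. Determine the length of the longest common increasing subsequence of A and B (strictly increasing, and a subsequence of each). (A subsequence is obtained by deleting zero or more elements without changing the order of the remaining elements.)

9

A longest common strictly increasing subsequence is 1, 3, 4, 5, 6, 9, 10, 12, 13 (length 9); it appears in order in both A and B, and no longer such subsequence exists.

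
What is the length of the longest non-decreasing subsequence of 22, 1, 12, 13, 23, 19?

One longest non-decreasing subsequence is 1, 12, 13, 23 (positions 2,3,4,5), of length 4; no longer one exists.

4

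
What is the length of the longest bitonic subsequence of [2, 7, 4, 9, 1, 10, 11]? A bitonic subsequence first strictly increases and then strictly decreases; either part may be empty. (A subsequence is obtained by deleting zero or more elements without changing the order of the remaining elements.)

5

Let inc[i] be the LIS ending at i and dec[i] the longest strictly decreasing subsequence starting at i. inc = [1, 2, 2, 3, 1, 4, 5], dec = [2, 3, 2, 2, 1, 1, 1].
max_i inc[i]+dec[i]−1 = 5, with one witness 2, 7, 9, 10, 11.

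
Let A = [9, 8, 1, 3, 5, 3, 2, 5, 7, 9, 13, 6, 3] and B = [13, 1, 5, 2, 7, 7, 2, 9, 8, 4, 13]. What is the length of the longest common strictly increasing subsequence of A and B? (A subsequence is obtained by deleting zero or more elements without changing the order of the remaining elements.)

5

For each value that appears in both, track the longest common increasing run ending there.
The best achievable length is 5; one witness is 1, 5, 7, 9, 13 (A-positions 3,5,9,10,11, B-positions 2,3,5,8,11).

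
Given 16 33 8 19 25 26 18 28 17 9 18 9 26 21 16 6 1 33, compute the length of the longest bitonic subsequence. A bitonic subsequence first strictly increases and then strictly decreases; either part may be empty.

One longest bitonic subsequence is 16, 19, 25, 26, 28, 26, 21, 16, 6, 1 (positions 1,4,5,6,8,13,14,15,16,17): it rises to 28 then falls. Length 10 is optimal.

10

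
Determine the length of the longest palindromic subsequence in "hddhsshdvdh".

One longest palindromic subsequence is hddhsshddh (positions 1,2,3,4,5,6,7,8,10,11); it reads the same forward and backward, and the interval DP gives dp[1][11] = 10.

10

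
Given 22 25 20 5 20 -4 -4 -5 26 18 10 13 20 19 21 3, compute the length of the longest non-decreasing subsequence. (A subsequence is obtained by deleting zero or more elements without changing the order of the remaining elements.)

6

Scanning left to right, the best length ending at each element is: 22→1, 25→2, 20→1, 5→1, 20→2, -4→1, -4→2, -5→1, 26→3, 18→3, 10→3, 13→4, 20→5, 19→5, 21→6, 3→3.
So the longest non-decreasing subsequence has length 6, e.g. -4, -4, 10, 13, 20, 21.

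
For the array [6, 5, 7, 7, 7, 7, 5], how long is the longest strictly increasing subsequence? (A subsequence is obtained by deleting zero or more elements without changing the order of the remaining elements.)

2

Scanning left to right, the best length ending at each element is: 6→1, 5→1, 7→2, 7→2, 7→2, 7→2, 5→1.
So the longest increasing subsequence has length 2, e.g. 6, 7.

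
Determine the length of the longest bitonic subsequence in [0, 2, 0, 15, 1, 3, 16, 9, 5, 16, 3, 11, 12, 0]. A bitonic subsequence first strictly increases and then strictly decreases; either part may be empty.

8

One longest bitonic subsequence is 0, 2, 15, 16, 9, 5, 3, 0 (positions 1,2,4,7,8,9,11,14): it rises to 16 then falls. Length 8 is optimal.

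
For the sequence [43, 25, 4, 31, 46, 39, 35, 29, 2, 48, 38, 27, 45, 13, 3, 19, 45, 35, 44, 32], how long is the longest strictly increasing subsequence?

5

Let dp[i] be the longest increasing subsequence ending at position i. Then dp = [1, 1, 1, 2, 3, 3, 3, 2, 1, 4, 4, 2, 5, 2, 2, 3, 5, 4, 5, 4].
The maximum is 5; one witness is 25, 31, 35, 38, 45 at positions 2,4,7,11,13.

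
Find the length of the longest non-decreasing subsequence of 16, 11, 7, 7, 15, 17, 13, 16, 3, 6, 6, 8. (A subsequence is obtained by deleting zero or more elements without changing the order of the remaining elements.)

Scanning left to right, the best length ending at each element is: 16→1, 11→1, 7→1, 7→2, 15→3, 17→4, 13→3, 16→4, 3→1, 6→2, 6→3, 8→4.
So the longest non-decreasing subsequence has length 4, e.g. 7, 7, 15, 17.

4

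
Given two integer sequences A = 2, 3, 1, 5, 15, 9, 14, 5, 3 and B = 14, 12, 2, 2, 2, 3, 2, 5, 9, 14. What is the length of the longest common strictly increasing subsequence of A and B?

5

A longest common strictly increasing subsequence is 2, 3, 5, 9, 14 (length 5); it appears in order in both A and B, and no longer such subsequence exists.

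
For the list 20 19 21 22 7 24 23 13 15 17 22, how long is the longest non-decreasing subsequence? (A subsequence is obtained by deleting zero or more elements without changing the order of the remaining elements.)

Scanning left to right, the best length ending at each element is: 20→1, 19→1, 21→2, 22→3, 7→1, 24→4, 23→4, 13→2, 15→3, 17→4, 22→5.
So the longest non-decreasing subsequence has length 5, e.g. 7, 13, 15, 17, 22.

5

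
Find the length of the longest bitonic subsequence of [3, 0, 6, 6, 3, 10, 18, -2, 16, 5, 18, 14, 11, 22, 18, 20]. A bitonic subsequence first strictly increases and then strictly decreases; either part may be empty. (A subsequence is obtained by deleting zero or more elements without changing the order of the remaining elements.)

7

Let inc[i] be the LIS ending at i and dec[i] the longest strictly decreasing subsequence starting at i. inc = [1, 1, 2, 2, 2, 3, 4, 1, 4, 3, 5, 4, 4, 6, 5, 6], dec = [3, 2, 3, 3, 2, 2, 4, 1, 3, 1, 3, 2, 1, 2, 1, 1].
max_i inc[i]+dec[i]−1 = 7, with one witness 3, 6, 10, 18, 16, 14, 11.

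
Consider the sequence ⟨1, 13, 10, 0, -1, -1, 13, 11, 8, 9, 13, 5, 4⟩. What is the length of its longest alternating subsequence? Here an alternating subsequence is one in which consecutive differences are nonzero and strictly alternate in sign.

7

Track the best alternating length ending on an up-step vs a down-step at each position: up/down = 1/1, 2/1, 2/3, 1/3, 1/3, 1/3, 4/1, 4/5, 4/5, 6/5, 6/1, 4/7, 4/7.
The maximum over both is 7; one such subsequence is 1, 13, 10, 13, 8, 9, 5.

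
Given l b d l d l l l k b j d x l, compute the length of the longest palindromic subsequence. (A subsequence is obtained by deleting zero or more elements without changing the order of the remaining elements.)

One longest palindromic subsequence is ldlllldl (positions 1,3,4,6,7,8,12,14); it reads the same forward and backward, and the interval DP gives dp[1][14] = 8.

8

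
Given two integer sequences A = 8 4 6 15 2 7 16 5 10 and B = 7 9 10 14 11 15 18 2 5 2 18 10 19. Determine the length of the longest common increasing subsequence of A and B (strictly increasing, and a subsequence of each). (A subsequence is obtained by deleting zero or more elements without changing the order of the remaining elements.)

For each value that appears in both, track the longest common increasing run ending there.
The best achievable length is 3; one witness is 2, 5, 10 (A-positions 5,8,9, B-positions 8,9,12).

3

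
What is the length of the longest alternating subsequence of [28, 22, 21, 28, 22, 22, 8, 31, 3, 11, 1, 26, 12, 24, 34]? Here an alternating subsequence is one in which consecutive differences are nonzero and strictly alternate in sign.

Track the best alternating length ending on an up-step vs a down-step at each position: up/down = 1/1, 1/2, 1/2, 3/1, 3/4, 3/4, 1/4, 5/1, 1/6, 7/6, 1/8, 9/6, 9/10, 11/10, 11/1.
The maximum over both is 11; one such subsequence is 28, 22, 28, 22, 31, 3, 11, 1, 26, 12, 24.

11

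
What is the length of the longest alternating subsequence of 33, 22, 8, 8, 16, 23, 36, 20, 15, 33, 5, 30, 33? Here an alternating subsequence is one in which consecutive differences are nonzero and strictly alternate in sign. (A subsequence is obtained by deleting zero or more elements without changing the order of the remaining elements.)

7

A longest alternating subsequence is 33, 22, 23, 20, 33, 5, 30 (positions 1,2,6,8,10,11,12); its 6 consecutive differences strictly alternate in sign, and length 7 is optimal.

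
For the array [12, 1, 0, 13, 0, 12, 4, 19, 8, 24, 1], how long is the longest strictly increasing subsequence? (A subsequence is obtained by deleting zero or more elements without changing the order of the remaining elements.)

Let dp[i] be the longest increasing subsequence ending at position i. Then dp = [1, 1, 1, 2, 1, 2, 2, 3, 3, 4, 2].
The maximum is 4; one witness is 12, 13, 19, 24 at positions 1,4,8,10.

4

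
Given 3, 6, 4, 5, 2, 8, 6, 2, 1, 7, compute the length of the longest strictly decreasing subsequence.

4

Let dp[i] be the longest decreasing subsequence ending at position i. Then dp = [1, 1, 2, 2, 3, 1, 2, 3, 4, 2].
The maximum is 4; one witness is 6, 4, 2, 1 at positions 2,3,5,9.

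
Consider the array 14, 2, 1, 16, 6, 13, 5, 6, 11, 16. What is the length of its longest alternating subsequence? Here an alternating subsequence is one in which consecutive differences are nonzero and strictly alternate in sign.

Track the best alternating length ending on an up-step vs a down-step at each position: up/down = 1/1, 1/2, 1/2, 3/1, 3/4, 5/4, 3/6, 7/6, 7/6, 7/1.
The maximum over both is 7; one such subsequence is 14, 2, 16, 6, 13, 5, 6.

7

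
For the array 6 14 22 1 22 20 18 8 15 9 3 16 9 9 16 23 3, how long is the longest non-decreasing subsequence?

7

Scanning left to right, the best length ending at each element is: 6→1, 14→2, 22→3, 1→1, 22→4, 20→3, 18→3, 8→2, 15→3, 9→3, 3→2, 16→4, 9→4, 9→5, 16→6, 23→7, 3→3.
So the longest non-decreasing subsequence has length 7, e.g. 6, 8, 9, 9, 9, 16, 23.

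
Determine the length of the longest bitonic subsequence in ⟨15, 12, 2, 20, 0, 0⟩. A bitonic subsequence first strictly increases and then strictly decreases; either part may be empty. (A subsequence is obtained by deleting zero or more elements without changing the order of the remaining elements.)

Let inc[i] be the LIS ending at i and dec[i] the longest strictly decreasing subsequence starting at i. inc = [1, 1, 1, 2, 1, 1], dec = [4, 3, 2, 2, 1, 1].
max_i inc[i]+dec[i]−1 = 4, with one witness 15, 12, 2, 0.

4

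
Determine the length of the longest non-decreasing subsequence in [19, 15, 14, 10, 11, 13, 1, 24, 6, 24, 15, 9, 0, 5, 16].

Let dp[i] be the longest non-decreasing subsequence ending at position i. Then dp = [1, 1, 1, 1, 2, 3, 1, 4, 2, 5, 4, 3, 1, 2, 5].
The maximum is 5; one witness is 10, 11, 13, 24, 24 at positions 4,5,6,8,10.

5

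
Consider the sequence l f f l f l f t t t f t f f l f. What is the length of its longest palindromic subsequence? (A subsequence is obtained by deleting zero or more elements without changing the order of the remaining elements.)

12

One longest palindromic subsequence is flffttttfflf (positions 2,4,5,7,8,9,10,12,13,14,15,16); it reads the same forward and backward, and the interval DP gives dp[1][16] = 12.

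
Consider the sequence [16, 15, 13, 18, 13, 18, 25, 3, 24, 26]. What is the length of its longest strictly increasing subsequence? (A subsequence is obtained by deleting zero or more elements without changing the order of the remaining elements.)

4

Scanning left to right, the best length ending at each element is: 16→1, 15→1, 13→1, 18→2, 13→1, 18→2, 25→3, 3→1, 24→3, 26→4.
So the longest increasing subsequence has length 4, e.g. 16, 18, 25, 26.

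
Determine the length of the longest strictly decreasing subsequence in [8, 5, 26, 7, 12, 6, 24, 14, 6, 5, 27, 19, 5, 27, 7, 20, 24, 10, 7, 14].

5

Scanning left to right, the best length ending at each element is: 8→1, 5→2, 26→1, 7→2, 12→2, 6→3, 24→2, 14→3, 6→4, 5→5, 27→1, 19→3, 5→5, 27→1, 7→4, 20→3, 24→2, 10→4, 7→5, 14→4.
So the longest decreasing subsequence has length 5, e.g. 26, 24, 14, 6, 5.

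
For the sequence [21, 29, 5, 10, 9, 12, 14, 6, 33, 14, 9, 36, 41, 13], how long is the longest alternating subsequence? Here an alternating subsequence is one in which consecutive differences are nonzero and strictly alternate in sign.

A longest alternating subsequence is 21, 29, 5, 10, 9, 12, 6, 33, 14, 36, 13 (positions 1,2,3,4,5,6,8,9,10,12,14); its 10 consecutive differences strictly alternate in sign, and length 11 is optimal.

11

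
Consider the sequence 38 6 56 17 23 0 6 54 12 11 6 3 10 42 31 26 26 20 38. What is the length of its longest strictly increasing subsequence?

One longest increasing subsequence is 6, 17, 23, 31, 38 (positions 2,4,5,15,19), of length 5; no longer one exists.

5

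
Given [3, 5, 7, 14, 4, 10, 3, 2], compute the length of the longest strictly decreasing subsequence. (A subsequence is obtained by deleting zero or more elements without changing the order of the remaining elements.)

One longest decreasing subsequence is 5, 4, 3, 2 (positions 2,5,7,8), of length 4; no longer one exists.

4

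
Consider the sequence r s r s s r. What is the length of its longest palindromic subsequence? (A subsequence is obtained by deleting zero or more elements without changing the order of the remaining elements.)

One longest palindromic subsequence is rsssr (positions 1,2,4,5,6); it reads the same forward and backward, and the interval DP gives dp[1][6] = 5.

5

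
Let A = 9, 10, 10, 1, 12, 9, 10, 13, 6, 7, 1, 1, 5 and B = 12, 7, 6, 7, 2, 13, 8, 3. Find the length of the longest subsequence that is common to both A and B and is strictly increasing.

For each value that appears in both, track the longest common increasing run ending there.
The best achievable length is 2; one witness is 6, 7 (A-positions 9,10, B-positions 3,4).

2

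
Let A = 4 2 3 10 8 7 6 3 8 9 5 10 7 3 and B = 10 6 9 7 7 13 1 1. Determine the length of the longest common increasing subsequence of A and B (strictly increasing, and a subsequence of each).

2

For each value that appears in both, track the longest common increasing run ending there.
The best achievable length is 2; one witness is 6, 9 (A-positions 7,10, B-positions 2,3).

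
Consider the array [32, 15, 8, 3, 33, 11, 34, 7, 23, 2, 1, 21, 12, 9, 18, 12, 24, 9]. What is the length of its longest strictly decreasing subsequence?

6

Scanning left to right, the best length ending at each element is: 32→1, 15→2, 8→3, 3→4, 33→1, 11→3, 34→1, 7→4, 23→2, 2→5, 1→6, 21→3, 12→4, 9→5, 18→4, 12→5, 24→2, 9→6.
So the longest decreasing subsequence has length 6, e.g. 32, 15, 8, 3, 2, 1.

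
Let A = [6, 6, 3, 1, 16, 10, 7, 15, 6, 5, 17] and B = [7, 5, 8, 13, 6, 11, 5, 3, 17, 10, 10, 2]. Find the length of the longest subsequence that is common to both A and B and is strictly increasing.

2

For each value that appears in both, track the longest common increasing run ending there.
The best achievable length is 2; one witness is 7, 17 (A-positions 7,11, B-positions 1,9).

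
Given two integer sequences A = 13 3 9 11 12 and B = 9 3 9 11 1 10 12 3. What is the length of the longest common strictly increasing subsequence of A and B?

4

For each value that appears in both, track the longest common increasing run ending there.
The best achievable length is 4; one witness is 3, 9, 11, 12 (A-positions 2,3,4,5, B-positions 2,3,4,7).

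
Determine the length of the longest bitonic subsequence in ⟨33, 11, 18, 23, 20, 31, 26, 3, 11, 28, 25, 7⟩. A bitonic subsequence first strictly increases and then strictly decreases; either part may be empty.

One longest bitonic subsequence is 11, 18, 23, 31, 28, 25, 7 (positions 2,3,4,6,10,11,12): it rises to 31 then falls. Length 7 is optimal.

7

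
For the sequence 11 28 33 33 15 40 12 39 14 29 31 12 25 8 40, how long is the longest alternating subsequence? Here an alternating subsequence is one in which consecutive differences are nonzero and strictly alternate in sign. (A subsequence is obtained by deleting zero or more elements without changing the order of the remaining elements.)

Track the best alternating length ending on an up-step vs a down-step at each position: up/down = 1/1, 2/1, 2/1, 2/1, 2/3, 4/1, 2/5, 6/5, 6/7, 8/7, 8/7, 2/9, 10/9, 1/11, 12/1.
The maximum over both is 12; one such subsequence is 11, 28, 15, 40, 12, 39, 14, 29, 12, 25, 8, 40.

12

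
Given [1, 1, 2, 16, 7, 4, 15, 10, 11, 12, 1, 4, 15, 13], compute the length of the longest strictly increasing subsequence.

7

Scanning left to right, the best length ending at each element is: 1→1, 1→1, 2→2, 16→3, 7→3, 4→3, 15→4, 10→4, 11→5, 12→6, 1→1, 4→3, 15→7, 13→7.
So the longest increasing subsequence has length 7, e.g. 1, 2, 7, 10, 11, 12, 15.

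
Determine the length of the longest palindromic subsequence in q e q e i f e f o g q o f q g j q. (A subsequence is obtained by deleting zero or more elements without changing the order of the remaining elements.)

9

One longest palindromic subsequence is qqfoqofqq (positions 1,3,6,9,11,12,13,14,17); it reads the same forward and backward, and the interval DP gives dp[1][17] = 9.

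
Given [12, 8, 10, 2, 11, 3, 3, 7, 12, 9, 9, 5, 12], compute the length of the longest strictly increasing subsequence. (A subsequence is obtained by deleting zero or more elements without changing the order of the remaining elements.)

Scanning left to right, the best length ending at each element is: 12→1, 8→1, 10→2, 2→1, 11→3, 3→2, 3→2, 7→3, 12→4, 9→4, 9→4, 5→3, 12→5.
So the longest increasing subsequence has length 5, e.g. 2, 3, 7, 9, 12.

5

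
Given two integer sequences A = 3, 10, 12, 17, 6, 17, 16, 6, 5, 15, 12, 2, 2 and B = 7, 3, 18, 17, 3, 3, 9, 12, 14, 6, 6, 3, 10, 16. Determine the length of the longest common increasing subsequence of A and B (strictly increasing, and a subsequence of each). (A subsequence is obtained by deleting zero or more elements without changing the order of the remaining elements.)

3

For each value that appears in both, track the longest common increasing run ending there.
The best achievable length is 3; one witness is 3, 12, 16 (A-positions 1,3,7, B-positions 2,8,14).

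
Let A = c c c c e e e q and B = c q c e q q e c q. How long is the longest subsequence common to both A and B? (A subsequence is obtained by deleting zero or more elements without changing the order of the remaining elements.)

5

Backtracking the LCS table gives one alignment: c (A1,B1) → c (A4,B3) → e (A5,B4) → e (A6,B7) → q (A8,B9).
So the longest common subsequence has length 5.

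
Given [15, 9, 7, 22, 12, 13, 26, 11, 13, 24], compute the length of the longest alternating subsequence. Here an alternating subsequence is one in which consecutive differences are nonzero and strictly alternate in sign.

A longest alternating subsequence is 15, 9, 22, 12, 13, 11, 13 (positions 1,2,4,5,6,8,9); its 6 consecutive differences strictly alternate in sign, and length 7 is optimal.

7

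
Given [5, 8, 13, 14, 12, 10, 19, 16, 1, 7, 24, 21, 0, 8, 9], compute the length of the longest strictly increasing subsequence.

Let dp[i] be the longest increasing subsequence ending at position i. Then dp = [1, 2, 3, 4, 3, 3, 5, 5, 1, 2, 6, 6, 1, 3, 4].
The maximum is 6; one witness is 5, 8, 13, 14, 19, 24 at positions 1,2,3,4,7,11.

6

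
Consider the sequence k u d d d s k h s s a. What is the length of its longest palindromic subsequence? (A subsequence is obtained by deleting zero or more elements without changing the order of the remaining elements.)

One longest palindromic subsequence is kdddk (positions 1,3,4,5,7); it reads the same forward and backward, and the interval DP gives dp[1][11] = 5.

5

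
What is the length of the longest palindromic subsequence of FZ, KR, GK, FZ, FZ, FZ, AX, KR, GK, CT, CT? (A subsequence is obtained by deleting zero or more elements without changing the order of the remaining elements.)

One longest palindromic subsequence is GK FZ FZ FZ GK (positions 3,4,5,6,9); it reads the same forward and backward, and the interval DP gives dp[1][11] = 5.

5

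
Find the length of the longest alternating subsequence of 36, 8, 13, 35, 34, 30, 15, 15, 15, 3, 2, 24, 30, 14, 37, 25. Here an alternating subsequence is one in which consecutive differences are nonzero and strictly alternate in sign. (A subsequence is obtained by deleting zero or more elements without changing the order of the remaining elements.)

8

Track the best alternating length ending on an up-step vs a down-step at each position: up/down = 1/1, 1/2, 3/2, 3/2, 3/4, 3/4, 3/4, 3/4, 3/4, 1/4, 1/4, 5/4, 5/4, 5/6, 7/1, 7/8.
The maximum over both is 8; one such subsequence is 36, 8, 35, 15, 24, 14, 37, 25.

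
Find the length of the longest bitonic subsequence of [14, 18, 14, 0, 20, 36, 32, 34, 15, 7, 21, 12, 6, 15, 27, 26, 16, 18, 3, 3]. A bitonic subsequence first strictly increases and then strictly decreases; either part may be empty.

One longest bitonic subsequence is 14, 18, 20, 36, 34, 27, 26, 18, 3 (positions 1,2,5,6,8,15,16,18,20): it rises to 36 then falls. Length 9 is optimal.

9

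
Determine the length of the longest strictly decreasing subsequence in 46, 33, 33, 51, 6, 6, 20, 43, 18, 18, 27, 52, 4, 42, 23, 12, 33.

Let dp[i] be the longest decreasing subsequence ending at position i. Then dp = [1, 2, 2, 1, 3, 3, 3, 2, 4, 4, 3, 1, 5, 3, 4, 5, 4].
The maximum is 5; one witness is 46, 33, 20, 18, 4 at positions 1,2,7,9,13.

5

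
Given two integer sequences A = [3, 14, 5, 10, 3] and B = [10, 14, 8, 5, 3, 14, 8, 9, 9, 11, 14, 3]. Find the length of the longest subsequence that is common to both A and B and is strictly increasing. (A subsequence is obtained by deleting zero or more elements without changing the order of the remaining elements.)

2

A longest common strictly increasing subsequence is 3, 14 (length 2); it appears in order in both A and B, and no longer such subsequence exists.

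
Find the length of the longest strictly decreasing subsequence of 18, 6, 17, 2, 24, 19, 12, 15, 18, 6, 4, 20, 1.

One longest decreasing subsequence is 18, 17, 12, 6, 4, 1 (positions 1,3,7,10,11,13), of length 6; no longer one exists.

6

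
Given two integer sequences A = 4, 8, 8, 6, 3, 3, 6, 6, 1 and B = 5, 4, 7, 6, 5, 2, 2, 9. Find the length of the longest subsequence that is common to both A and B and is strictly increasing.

2

A longest common strictly increasing subsequence is 4, 6 (length 2); it appears in order in both A and B, and no longer such subsequence exists.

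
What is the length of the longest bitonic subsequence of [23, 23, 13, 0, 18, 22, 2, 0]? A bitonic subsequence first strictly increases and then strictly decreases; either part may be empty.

5

Let inc[i] be the LIS ending at i and dec[i] the longest strictly decreasing subsequence starting at i. inc = [1, 1, 1, 1, 2, 3, 2, 1], dec = [4, 4, 3, 1, 3, 3, 2, 1].
max_i inc[i]+dec[i]−1 = 5, with one witness 13, 18, 22, 2, 0.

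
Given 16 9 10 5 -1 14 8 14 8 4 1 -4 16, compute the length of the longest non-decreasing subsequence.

Let dp[i] be the longest non-decreasing subsequence ending at position i. Then dp = [1, 1, 2, 1, 1, 3, 2, 4, 3, 2, 2, 1, 5].
The maximum is 5; one witness is 9, 10, 14, 14, 16 at positions 2,3,6,8,13.

5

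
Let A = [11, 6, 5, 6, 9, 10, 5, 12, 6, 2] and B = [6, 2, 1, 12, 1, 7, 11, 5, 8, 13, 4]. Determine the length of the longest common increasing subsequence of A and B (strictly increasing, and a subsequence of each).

2

For each value that appears in both, track the longest common increasing run ending there.
The best achievable length is 2; one witness is 6, 12 (A-positions 2,8, B-positions 1,4).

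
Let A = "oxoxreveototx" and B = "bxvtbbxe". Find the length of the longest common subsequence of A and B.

A longest common subsequence is xvtx (length 4); the LCS DP confirms no longer common subsequence exists.

4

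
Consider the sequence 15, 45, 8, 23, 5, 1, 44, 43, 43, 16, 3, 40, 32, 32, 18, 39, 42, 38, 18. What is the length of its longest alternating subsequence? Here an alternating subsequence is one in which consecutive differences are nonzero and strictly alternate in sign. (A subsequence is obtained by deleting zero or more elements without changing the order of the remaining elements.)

11

Track the best alternating length ending on an up-step vs a down-step at each position: up/down = 1/1, 2/1, 1/3, 4/3, 1/5, 1/5, 6/3, 6/7, 6/7, 6/7, 6/7, 8/7, 8/9, 8/9, 8/9, 10/9, 10/7, 10/11, 8/11.
The maximum over both is 11; one such subsequence is 15, 45, 8, 23, 5, 44, 16, 40, 32, 39, 38.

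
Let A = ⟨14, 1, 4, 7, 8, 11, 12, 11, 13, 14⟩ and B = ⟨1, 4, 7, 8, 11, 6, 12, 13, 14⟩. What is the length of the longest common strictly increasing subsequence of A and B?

8

A longest common strictly increasing subsequence is 1, 4, 7, 8, 11, 12, 13, 14 (length 8); it appears in order in both A and B, and no longer such subsequence exists.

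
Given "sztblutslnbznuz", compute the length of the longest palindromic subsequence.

7

One longest palindromic subsequence is zunznuz (positions 2,6,10,12,13,14,15); it reads the same forward and backward, and the interval DP gives dp[1][15] = 7.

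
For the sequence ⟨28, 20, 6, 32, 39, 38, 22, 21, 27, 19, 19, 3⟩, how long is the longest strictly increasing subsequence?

3

One longest increasing subsequence is 28, 32, 39 (positions 1,4,5), of length 3; no longer one exists.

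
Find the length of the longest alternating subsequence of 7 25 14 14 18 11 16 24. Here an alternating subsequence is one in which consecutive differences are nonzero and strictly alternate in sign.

A longest alternating subsequence is 7, 25, 14, 18, 11, 16 (positions 1,2,3,5,6,7); its 5 consecutive differences strictly alternate in sign, and length 6 is optimal.

6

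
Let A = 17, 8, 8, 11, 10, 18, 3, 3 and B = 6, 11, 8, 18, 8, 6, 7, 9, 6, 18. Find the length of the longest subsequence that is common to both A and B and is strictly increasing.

For each value that appears in both, track the longest common increasing run ending there.
The best achievable length is 2; one witness is 11, 18 (A-positions 4,6, B-positions 2,4).

2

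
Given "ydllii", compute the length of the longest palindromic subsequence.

2

One longest palindromic subsequence is ii (positions 5,6); it reads the same forward and backward, and the interval DP gives dp[1][6] = 2.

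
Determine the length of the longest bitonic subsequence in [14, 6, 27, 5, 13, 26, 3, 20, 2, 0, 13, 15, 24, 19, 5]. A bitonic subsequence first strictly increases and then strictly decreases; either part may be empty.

6

Let inc[i] be the LIS ending at i and dec[i] the longest strictly decreasing subsequence starting at i. inc = [1, 1, 2, 1, 2, 3, 1, 3, 1, 1, 2, 3, 4, 4, 2], dec = [6, 5, 5, 4, 4, 4, 3, 3, 2, 1, 2, 2, 3, 2, 1].
max_i inc[i]+dec[i]−1 = 6, with one witness 14, 6, 5, 3, 2, 0.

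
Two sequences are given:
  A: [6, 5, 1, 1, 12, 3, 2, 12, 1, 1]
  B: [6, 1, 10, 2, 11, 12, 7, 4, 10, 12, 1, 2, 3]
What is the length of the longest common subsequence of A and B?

5

A longest common subsequence is 6, 1, 12, 12, 1 (length 5); the LCS DP confirms no longer common subsequence exists.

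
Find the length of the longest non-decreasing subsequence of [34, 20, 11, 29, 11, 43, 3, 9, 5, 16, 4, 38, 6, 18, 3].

Let dp[i] be the longest non-decreasing subsequence ending at position i. Then dp = [1, 1, 1, 2, 2, 3, 1, 2, 2, 3, 2, 4, 3, 4, 2].
The maximum is 4; one witness is 11, 11, 16, 38 at positions 3,5,10,12.

4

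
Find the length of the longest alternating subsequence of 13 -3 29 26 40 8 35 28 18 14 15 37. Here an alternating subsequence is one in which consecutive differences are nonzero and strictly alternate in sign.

A longest alternating subsequence is 13, -3, 29, 26, 40, 8, 35, 14, 15 (positions 1,2,3,4,5,6,7,10,11); its 8 consecutive differences strictly alternate in sign, and length 9 is optimal.

9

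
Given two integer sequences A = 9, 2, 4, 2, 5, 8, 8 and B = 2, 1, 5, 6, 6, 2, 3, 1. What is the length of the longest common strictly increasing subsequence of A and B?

2

A longest common strictly increasing subsequence is 2, 5 (length 2); it appears in order in both A and B, and no longer such subsequence exists.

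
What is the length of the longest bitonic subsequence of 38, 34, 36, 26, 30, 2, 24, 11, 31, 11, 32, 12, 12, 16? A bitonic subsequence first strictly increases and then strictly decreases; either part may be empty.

Let inc[i] be the LIS ending at i and dec[i] the longest strictly decreasing subsequence starting at i. inc = [1, 1, 2, 1, 2, 1, 2, 2, 3, 2, 4, 3, 3, 4], dec = [5, 4, 4, 3, 3, 1, 2, 1, 2, 1, 2, 1, 1, 1].
max_i inc[i]+dec[i]−1 = 5, with one witness 38, 36, 30, 24, 16.

5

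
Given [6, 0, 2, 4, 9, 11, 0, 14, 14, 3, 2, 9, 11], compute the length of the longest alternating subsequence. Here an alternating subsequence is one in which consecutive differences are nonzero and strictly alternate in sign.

7

Track the best alternating length ending on an up-step vs a down-step at each position: up/down = 1/1, 1/2, 3/2, 3/2, 3/1, 3/1, 1/4, 5/1, 5/1, 5/6, 5/6, 7/6, 7/6.
The maximum over both is 7; one such subsequence is 6, 0, 2, 0, 14, 3, 9.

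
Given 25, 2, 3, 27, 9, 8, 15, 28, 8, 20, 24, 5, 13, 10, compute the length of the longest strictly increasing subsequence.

6

Let dp[i] be the longest increasing subsequence ending at position i. Then dp = [1, 1, 2, 3, 3, 3, 4, 5, 3, 5, 6, 3, 4, 4].
The maximum is 6; one witness is 2, 3, 9, 15, 20, 24 at positions 2,3,5,7,10,11.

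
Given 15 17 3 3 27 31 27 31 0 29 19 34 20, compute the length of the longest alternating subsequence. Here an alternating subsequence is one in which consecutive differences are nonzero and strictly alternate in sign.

11

A longest alternating subsequence is 15, 17, 3, 31, 27, 31, 0, 29, 19, 34, 20 (positions 1,2,3,6,7,8,9,10,11,12,13); its 10 consecutive differences strictly alternate in sign, and length 11 is optimal.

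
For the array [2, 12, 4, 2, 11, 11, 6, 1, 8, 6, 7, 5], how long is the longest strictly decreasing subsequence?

Scanning left to right, the best length ending at each element is: 2→1, 12→1, 4→2, 2→3, 11→2, 11→2, 6→3, 1→4, 8→3, 6→4, 7→4, 5→5.
So the longest decreasing subsequence has length 5, e.g. 12, 11, 8, 6, 5.

5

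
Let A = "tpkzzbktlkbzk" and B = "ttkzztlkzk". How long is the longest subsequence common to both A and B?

9

Backtracking the LCS table gives one alignment: t (A1,B2) → k (A3,B3) → z (A4,B4) → z (A5,B5) → t (A8,B6) → l (A9,B7) → k (A10,B8) → z (A12,B9) → k (A13,B10).
So the longest common subsequence has length 9.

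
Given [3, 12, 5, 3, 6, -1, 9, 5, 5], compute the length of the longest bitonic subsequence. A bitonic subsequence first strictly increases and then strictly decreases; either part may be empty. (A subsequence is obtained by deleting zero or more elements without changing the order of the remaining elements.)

5

One longest bitonic subsequence is 3, 12, 5, 3, -1 (positions 1,2,3,4,6): it rises to 12 then falls. Length 5 is optimal.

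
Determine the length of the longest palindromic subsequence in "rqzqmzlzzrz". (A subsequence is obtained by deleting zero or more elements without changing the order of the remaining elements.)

Using dp[i][j] = 2 + dp[i+1][j−1] if the ends match, else max(dp[i+1][j], dp[i][j−1]):
dp[1][11] = 7. A witness is rzzlzzr at positions 1,3,6,7,8,9,10.

7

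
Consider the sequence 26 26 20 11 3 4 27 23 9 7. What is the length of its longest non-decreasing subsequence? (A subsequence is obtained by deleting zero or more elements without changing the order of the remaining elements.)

3

Scanning left to right, the best length ending at each element is: 26→1, 26→2, 20→1, 11→1, 3→1, 4→2, 27→3, 23→3, 9→3, 7→3.
So the longest non-decreasing subsequence has length 3, e.g. 26, 26, 27.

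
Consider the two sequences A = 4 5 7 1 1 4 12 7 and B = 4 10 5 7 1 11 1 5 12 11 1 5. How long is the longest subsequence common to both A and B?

Backtracking the LCS table gives one alignment: 4 (A1,B1) → 5 (A2,B3) → 7 (A3,B4) → 1 (A4,B5) → 1 (A5,B7) → 12 (A7,B9).
So the longest common subsequence has length 6.

6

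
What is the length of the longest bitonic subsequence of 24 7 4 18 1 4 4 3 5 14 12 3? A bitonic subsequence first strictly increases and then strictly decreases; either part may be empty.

6

One longest bitonic subsequence is 1, 4, 5, 14, 12, 3 (positions 5,6,9,10,11,12): it rises to 14 then falls. Length 6 is optimal.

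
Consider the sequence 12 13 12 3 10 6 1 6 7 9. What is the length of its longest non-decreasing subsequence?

5

One longest non-decreasing subsequence is 3, 6, 6, 7, 9 (positions 4,6,8,9,10), of length 5; no longer one exists.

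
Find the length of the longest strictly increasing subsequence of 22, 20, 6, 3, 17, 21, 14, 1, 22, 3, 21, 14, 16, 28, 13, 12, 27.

One longest increasing subsequence is 6, 17, 21, 22, 28 (positions 3,5,6,9,14), of length 5; no longer one exists.

5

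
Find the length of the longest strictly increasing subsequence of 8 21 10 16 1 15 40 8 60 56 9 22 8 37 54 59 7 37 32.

Let dp[i] be the longest increasing subsequence ending at position i. Then dp = [1, 2, 2, 3, 1, 3, 4, 2, 5, 5, 3, 4, 2, 5, 6, 7, 2, 5, 5].
The maximum is 7; one witness is 8, 10, 16, 22, 37, 54, 59 at positions 1,3,4,12,14,15,16.

7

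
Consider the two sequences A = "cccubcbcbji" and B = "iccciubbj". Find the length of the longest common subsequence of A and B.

A longest common subsequence is cccubbj (length 7); the LCS DP confirms no longer common subsequence exists.

7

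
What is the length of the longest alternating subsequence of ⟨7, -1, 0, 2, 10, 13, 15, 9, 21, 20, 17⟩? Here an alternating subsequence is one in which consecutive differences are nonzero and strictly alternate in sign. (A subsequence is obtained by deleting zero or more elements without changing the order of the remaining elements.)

A longest alternating subsequence is 7, -1, 10, 9, 21, 20 (positions 1,2,5,8,9,10); its 5 consecutive differences strictly alternate in sign, and length 6 is optimal.

6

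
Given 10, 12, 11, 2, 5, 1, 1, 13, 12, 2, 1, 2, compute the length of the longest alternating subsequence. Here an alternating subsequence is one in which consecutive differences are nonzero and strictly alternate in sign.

A longest alternating subsequence is 10, 12, 2, 5, 1, 13, 1, 2 (positions 1,2,4,5,6,8,11,12); its 7 consecutive differences strictly alternate in sign, and length 8 is optimal.

8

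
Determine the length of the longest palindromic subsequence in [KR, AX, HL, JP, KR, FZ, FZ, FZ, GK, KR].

One longest palindromic subsequence is KR FZ FZ FZ KR (positions 1,6,7,8,10); it reads the same forward and backward, and the interval DP gives dp[1][10] = 5.

5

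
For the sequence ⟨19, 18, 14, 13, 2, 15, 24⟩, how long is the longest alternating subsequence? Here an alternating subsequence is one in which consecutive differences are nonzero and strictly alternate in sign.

Track the best alternating length ending on an up-step vs a down-step at each position: up/down = 1/1, 1/2, 1/2, 1/2, 1/2, 3/2, 3/1.
The maximum over both is 3; one such subsequence is 19, 14, 15.

3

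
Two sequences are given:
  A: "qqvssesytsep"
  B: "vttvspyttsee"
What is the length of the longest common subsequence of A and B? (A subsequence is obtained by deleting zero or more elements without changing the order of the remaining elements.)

Backtracking the LCS table gives one alignment: v (A3,B4) → s (A4,B5) → y (A8,B7) → t (A9,B9) → s (A10,B10) → e (A11,B12).
So the longest common subsequence has length 6.

6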